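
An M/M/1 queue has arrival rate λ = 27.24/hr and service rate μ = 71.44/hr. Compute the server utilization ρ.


ρ = λ/μ = 27.24/71.44 = 0.3813

Final: 0.3813


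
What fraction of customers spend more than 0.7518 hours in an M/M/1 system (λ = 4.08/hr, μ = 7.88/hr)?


W ~ Exponential(μ−λ) for M/M/1.
μ − λ = 7.88 − 4.08 = 3.8000
P(W > t) = e^{−(μ−λ)t} = e^{−2.8568} = 0.057450

Final: 0.057450


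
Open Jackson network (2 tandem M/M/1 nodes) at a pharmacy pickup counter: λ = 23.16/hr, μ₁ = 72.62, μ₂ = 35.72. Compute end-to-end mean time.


Each node sees arrival rate λ = 23.16/hr (tandem ⇒ throughput preserved).
W₁ = 1/(μ₁−λ) = 1/(72.62−23.16) = 0.02022 hr
W₂ = 1/(μ₂−λ) = 1/(35.72−23.16) = 0.07962 hr
W_total = W₁ + W₂ = 0.02022 + 0.07962 = 0.09984 hr

Final: 0.09984 hr


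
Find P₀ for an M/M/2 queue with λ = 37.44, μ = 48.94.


a = λ/μ = 37.44/48.94 = 0.7650; ρ = a/c = 0.3825
Σ_{k=0}^{1} a^k/k! (terms k=0..1) = 1.00000 + 0.76502 = 1.76502
Tail: a^2/(2!(1−ρ)) = 0.58525/(2·0.6175) = 0.47390
P₀ = 1/(1.76502 + 0.47390) = 1/2.23891 = 0.446645

Final: 0.446645


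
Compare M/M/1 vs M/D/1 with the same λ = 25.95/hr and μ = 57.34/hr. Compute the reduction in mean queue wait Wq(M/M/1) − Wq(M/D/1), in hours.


ρ = 25.95/57.34 = 0.4526
Wq(M/M/1) = ρ/(μ−λ) = 0.4526/31.39 = 0.01442 hr
Wq(M/D/1) = ρ/(2(μ−λ)) = 0.007209 hr
Savings = 0.01442 − 0.007209 = 0.007209 hr

Final: 0.007209 hr


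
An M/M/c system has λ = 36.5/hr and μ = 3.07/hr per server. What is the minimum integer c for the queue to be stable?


Stability requires cμ > λ ⇔ c > λ/μ.
λ/μ = 36.5/3.07 = 11.8893
Minimum integer c = ⌊11.8893⌋ + 1 = 12
Check: 12·3.07 = 36.84 > 36.5, while 11·3.07 = 33.77 ≤ 36.5

Final: 12 servers


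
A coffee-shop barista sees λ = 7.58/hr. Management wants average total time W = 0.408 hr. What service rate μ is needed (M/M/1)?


W = 1/(μ−λ) ⇒ μ − λ = 1/W = 1/0.408 = 2.4510
μ = λ + 1/W = 7.58 + 2.4510 = 10.0310 per hr

Final: 10.0310 /hr


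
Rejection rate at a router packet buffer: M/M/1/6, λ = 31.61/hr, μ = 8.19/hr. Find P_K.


ρ = λ/μ = 31.61/8.19 = 3.8596
P_K = (1−ρ)ρ^K/(1−ρ^(K+1)) = (-2.8596·3305.548735)/(1 − 12758.045849)
= -9452.497114/-12757.045849 = 0.740963

Final: 0.740963


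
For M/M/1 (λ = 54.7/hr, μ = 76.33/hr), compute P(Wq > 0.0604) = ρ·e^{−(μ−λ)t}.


ρ = 54.7/76.33 = 0.7166
P(Wq > t) = ρ·e^{−(μ−λ)t} = 0.7166·e^{−1.3065}
= 0.7166·0.270779 = 0.194047

Final: 0.194047


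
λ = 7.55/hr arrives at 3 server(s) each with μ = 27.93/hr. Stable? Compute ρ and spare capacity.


Total capacity cμ = 3·27.93 = 83.79/hr
ρ = λ/(cμ) = 7.55/83.79 = 0.09011
Stable ⇔ ρ < 1: YES
Spare capacity = cμ − λ = 83.79 − 7.55 = 76.24/hr

Final: ρ = 0.09011; stable; margin = 76.24/hr


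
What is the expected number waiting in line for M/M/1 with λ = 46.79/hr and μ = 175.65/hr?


ρ = 46.79/175.65 = 0.2664
Lq = ρ²/(1−ρ) = 0.07096/0.7336 = 0.09673

Final: 0.09673


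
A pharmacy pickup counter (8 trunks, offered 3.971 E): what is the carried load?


B(8,3.971) = 0.029519 (Erlang-B)
Carried load = a(1 − B) = 3.971·(1 − 0.029519) = 3.971·0.970481 = 3.8538 E

Final: 3.8538 Erlangs


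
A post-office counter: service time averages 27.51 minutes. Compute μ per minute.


μ = 1/(service time) in consistent units.
1 minute = 1 min, so μ = 1/27.51 = 0.03635 per minute

Final: 0.03635 /min


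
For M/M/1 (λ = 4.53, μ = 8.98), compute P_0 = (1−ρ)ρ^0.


ρ = 4.53/8.98 = 0.5045
P_n = (1−ρ)·ρ^n = (1 − 0.5045)·0.5045^0 = 0.4955·1.000000 = 0.495546

Final: 0.495546


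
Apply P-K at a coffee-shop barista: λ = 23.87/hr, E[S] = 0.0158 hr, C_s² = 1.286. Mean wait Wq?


ρ = λ·E[S] = 23.87·0.0158 = 0.3771
E[S²] = E[S]²(1+C_s²) = 0.0158²·(1+1.286) = 0.0005707
Wq = λ·E[S²]/(2(1−ρ)) = 23.87·0.0005707/(2·0.6229) = 0.01094 hr

Final: 0.01094 hr


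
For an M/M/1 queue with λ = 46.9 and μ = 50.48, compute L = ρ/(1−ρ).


ρ = λ/μ = 46.9/50.48 = 0.9291
L = ρ/(1−ρ) = 0.9291/(1 − 0.9291) = 0.9291/0.07092 = 13.1006

Final: 13.1006


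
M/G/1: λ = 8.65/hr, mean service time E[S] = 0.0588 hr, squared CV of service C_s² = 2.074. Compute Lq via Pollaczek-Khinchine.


ρ = λ·E[S] = 8.65·0.0588 = 0.5086
Lq = ρ²(1+C_s²)/(2(1−ρ)) = 0.2587·(1+2.074)/(2·0.4914)
= 0.2587·3.0740/0.9828 = 0.80918

Final: 0.80918


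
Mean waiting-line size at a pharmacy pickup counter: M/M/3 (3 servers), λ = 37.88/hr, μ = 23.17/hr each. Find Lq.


a = λ/μ = 1.6349; ρ = a/3 = 0.5450
P₀ = 0.179477
Lq = P₀·a^c·ρ / (c!·(1−ρ)²) = 0.179477·4.36970·0.5450/(6·0.20706)
= 0.34401

Final: 0.34401


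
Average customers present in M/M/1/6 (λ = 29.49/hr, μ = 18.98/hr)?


ρ = 29.49/18.98 = 1.5537
L = ρ[1 − (K+1)ρ^K + Kρ^(K+1)] / [(1−ρ)(1−ρ^(K+1))]
Numerator: 1.5537·(1 − 7·14.069264 + 6·21.859990) = 52.322357
Denominator: (-0.5537)·(-20.859990) = 11.551027
L = 52.322357/11.551027 = 4.5297

Final: 4.5297


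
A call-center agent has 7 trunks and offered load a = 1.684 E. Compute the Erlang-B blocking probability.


B(c,a) = (a^c/c!) / Σ_{k=0}^{c} a^k/k!
a^7/7! = 0.007620
Σ terms (k=0..7): 1.00000 + 1.68400 + 1.41793 + 0.79593 + 0.33509 + 0.11286 + 0.03168 + 0.007620 = 5.385097
B = 0.007620/5.385097 = 0.001415

Final: 0.001415


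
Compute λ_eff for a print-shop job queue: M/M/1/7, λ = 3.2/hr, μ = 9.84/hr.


ρ = 0.3252; P_K = (1−ρ)ρ^7/(1−ρ^8) = 0.0002596
λ_eff = λ(1 − P_K) = 3.2·(1 − 0.0002596) = 3.2·0.999740 = 3.1992 /hr

Final: 3.1992 /hr


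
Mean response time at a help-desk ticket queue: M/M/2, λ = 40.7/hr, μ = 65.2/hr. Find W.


a = 0.6242; ρ = 0.3121; P₀ = 0.524255
Lq = P₀·a^c·ρ/(c!(1−ρ)²) = 0.06737
Wq = Lq/λ = 0.06737/40.7 = 0.001655 hr
W = Wq + 1/μ = 0.001655 + 0.01534 = 0.01699 hr

Final: 0.01699 hr


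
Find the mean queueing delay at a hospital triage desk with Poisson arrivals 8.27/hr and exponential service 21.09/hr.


ρ = 8.27/21.09 = 0.3921
Wq = ρ/(μ−λ) = 0.3921/(21.09 − 8.27) = 0.3921/12.82 = 0.03059 hr

Final: 0.03059 hr


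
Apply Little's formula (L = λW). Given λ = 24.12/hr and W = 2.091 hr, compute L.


L = λW = 24.12·2.091 = 50.4349

Final: 50.4349


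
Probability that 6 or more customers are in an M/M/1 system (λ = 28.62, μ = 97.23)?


ρ = 28.62/97.23 = 0.2944
P(N ≥ n) = ρ^n = 0.2944^6 = 0.0006505

Final: 0.0006505


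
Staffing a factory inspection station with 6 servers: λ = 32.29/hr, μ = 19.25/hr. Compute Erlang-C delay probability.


a = λ/μ = 1.6774; ρ = a/6 = 0.2796
P₀ = 0.186765 (from M/M/c formula)
C(c,a) = [a^c/(c!(1−ρ))]·P₀ = [22.27532/(720·0.7204)]·0.186765
= 0.04294·0.186765 = 0.008020

Final: 0.008020


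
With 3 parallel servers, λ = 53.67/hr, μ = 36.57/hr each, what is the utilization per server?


ρ = λ/(cμ) = 53.67/(3·36.57) = 53.67/109.71 = 0.4892

Final: 0.4892


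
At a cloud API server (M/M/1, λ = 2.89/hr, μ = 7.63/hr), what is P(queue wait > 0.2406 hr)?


ρ = 2.89/7.63 = 0.3788
P(Wq > t) = ρ·e^{−(μ−λ)t} = 0.3788·e^{−1.1404}
= 0.3788·0.319677 = 0.121083

Final: 0.121083


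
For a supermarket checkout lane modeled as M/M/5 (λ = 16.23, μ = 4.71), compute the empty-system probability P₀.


a = λ/μ = 16.23/4.71 = 3.4459; ρ = a/c = 0.6892
Σ_{k=0}^{4} a^k/k! (terms k=0..4) = 1.00000 + 3.44586 + 5.93698 + 6.81933 + 5.87461 = 23.07678
Tail: a^5/(5!(1−ρ)) = 485.83418/(120·0.3108) = 13.02527
P₀ = 1/(23.07678 + 13.02527) = 1/36.10204 = 0.027699

Final: 0.027699


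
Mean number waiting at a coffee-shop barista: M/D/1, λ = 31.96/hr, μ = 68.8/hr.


ρ = 31.96/68.8 = 0.4645
M/D/1: Lq = ρ²/(2(1−ρ)) = 0.2158/(2·0.5355) = 0.20150

Final: 0.20150


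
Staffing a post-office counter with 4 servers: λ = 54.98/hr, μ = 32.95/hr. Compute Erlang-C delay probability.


a = λ/μ = 1.6686; ρ = a/4 = 0.4171
P₀ = 0.185559 (from M/M/c formula)
C(c,a) = [a^c/(c!(1−ρ))]·P₀ = [7.75171/(24·0.5829)]·0.185559
= 0.55415·0.185559 = 0.102828

Final: 0.102828


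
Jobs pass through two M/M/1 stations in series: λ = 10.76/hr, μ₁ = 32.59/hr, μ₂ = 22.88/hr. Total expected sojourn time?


Each node sees arrival rate λ = 10.76/hr (tandem ⇒ throughput preserved).
W₁ = 1/(μ₁−λ) = 1/(32.59−10.76) = 0.04581 hr
W₂ = 1/(μ₂−λ) = 1/(22.88−10.76) = 0.08251 hr
W_total = W₁ + W₂ = 0.04581 + 0.08251 = 0.12832 hr

Final: 0.12832 hr


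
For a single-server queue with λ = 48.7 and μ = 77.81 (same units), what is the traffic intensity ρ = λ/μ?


ρ = λ/μ = 48.7/77.81 = 0.6259

Final: 0.6259


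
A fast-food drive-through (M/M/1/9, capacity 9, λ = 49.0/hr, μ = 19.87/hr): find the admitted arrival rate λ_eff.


ρ = 2.4660; P_K = (1−ρ)ρ^9/(1−ρ^10) = 0.594561
λ_eff = λ(1 − P_K) = 49.0·(1 − 0.594561) = 49.0·0.405439 = 19.8665 /hr

Final: 19.8665 /hr


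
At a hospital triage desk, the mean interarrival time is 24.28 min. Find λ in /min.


λ = 1/(interarrival time) in consistent units.
1 minute = 1 min, so λ = 1/24.28 = 0.04119 per minute

Final: 0.04119 /min


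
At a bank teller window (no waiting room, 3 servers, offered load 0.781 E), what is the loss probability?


B(c,a) = (a^c/c!) / Σ_{k=0}^{c} a^k/k!
a^3/3! = 0.079397
Σ terms (k=0..3): 1.00000 + 0.78100 + 0.30498 + 0.07940 = 2.165377
B = 0.079397/2.165377 = 0.036666

Final: 0.036666


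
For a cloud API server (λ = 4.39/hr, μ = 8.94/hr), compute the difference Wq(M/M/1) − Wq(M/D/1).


ρ = 4.39/8.94 = 0.4911
Wq(M/M/1) = ρ/(μ−λ) = 0.4911/4.55 = 0.10792 hr
Wq(M/D/1) = ρ/(2(μ−λ)) = 0.05396 hr
Savings = 0.10792 − 0.05396 = 0.05396 hr

Final: 0.05396 hr


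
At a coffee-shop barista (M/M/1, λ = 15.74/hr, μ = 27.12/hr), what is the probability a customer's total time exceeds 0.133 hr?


W ~ Exponential(μ−λ) for M/M/1.
μ − λ = 27.12 − 15.74 = 11.3800
P(W > t) = e^{−(μ−λ)t} = e^{−1.5135} = 0.220129

Final: 0.220129


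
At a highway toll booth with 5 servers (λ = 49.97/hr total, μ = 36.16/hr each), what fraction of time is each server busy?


ρ = λ/(cμ) = 49.97/(5·36.16) = 49.97/180.80 = 0.2764

Final: 0.2764


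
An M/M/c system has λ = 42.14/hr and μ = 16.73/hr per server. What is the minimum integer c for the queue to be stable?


Stability requires cμ > λ ⇔ c > λ/μ.
λ/μ = 42.14/16.73 = 2.5188
Minimum integer c = ⌊2.5188⌋ + 1 = 3
Check: 3·16.73 = 50.19 > 42.14, while 2·16.73 = 33.46 ≤ 42.14

Final: 3 servers


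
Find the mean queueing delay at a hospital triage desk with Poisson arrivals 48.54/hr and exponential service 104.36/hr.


ρ = 48.54/104.36 = 0.4651
Wq = ρ/(μ−λ) = 0.4651/(104.36 − 48.54) = 0.4651/55.82 = 0.008333 hr

Final: 0.008333 hr


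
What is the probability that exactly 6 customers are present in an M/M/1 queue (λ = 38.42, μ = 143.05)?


ρ = 38.42/143.05 = 0.2686
P_n = (1−ρ)·ρ^n = (1 − 0.2686)·0.2686^6 = 0.7314·0.0003753 = 0.0002745

Final: 0.0002745


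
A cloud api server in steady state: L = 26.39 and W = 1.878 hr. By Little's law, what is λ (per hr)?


λ = L/W = 26.39/1.878 = 14.0522 /hr

Final: 14.0522 /hr


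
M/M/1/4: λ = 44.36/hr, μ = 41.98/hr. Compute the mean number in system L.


ρ = 44.36/41.98 = 1.0567
L = ρ[1 − (K+1)ρ^K + Kρ^(K+1)] / [(1−ρ)(1−ρ^(K+1))]
Numerator: 1.0567·(1 − 5·1.246799 + 4·1.317485) = 0.037981
Denominator: (-0.05669)·(-0.317485) = 0.017999
L = 0.037981/0.017999 = 2.1101

Final: 2.1101


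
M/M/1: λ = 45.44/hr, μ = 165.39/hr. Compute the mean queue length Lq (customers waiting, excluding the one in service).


ρ = 45.44/165.39 = 0.2747
Lq = ρ²/(1−ρ) = 0.07548/0.7253 = 0.1041

Final: 0.1041


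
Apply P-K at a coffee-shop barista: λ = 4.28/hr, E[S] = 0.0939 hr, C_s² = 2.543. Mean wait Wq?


ρ = λ·E[S] = 4.28·0.0939 = 0.4019
E[S²] = E[S]²(1+C_s²) = 0.0939²·(1+2.543) = 0.031239
Wq = λ·E[S²]/(2(1−ρ)) = 4.28·0.031239/(2·0.5981) = 0.11177 hr

Final: 0.11177 hr


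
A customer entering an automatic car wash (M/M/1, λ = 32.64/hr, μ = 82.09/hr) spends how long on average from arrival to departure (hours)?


W = 1/(μ−λ) = 1/(82.09 − 32.64) = 1/49.45 = 0.02022 hr

Final: 0.02022 hr


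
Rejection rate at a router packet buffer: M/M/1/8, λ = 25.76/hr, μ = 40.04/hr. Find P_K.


ρ = λ/μ = 25.76/40.04 = 0.6434
P_K = (1−ρ)ρ^K/(1−ρ^(K+1)) = (0.3566·0.029350)/(1 − 0.018883)
= 0.010468/0.981117 = 0.010669

Final: 0.010669


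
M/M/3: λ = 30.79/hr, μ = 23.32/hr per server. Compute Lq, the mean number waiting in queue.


a = λ/μ = 1.3203; ρ = a/3 = 0.4401
P₀ = 0.257924
Lq = P₀·a^c·ρ / (c!·(1−ρ)²) = 0.257924·2.30167·0.4401/(6·0.31348)
= 0.13891

Final: 0.13891


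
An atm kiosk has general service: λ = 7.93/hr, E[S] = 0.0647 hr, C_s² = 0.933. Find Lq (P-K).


ρ = λ·E[S] = 7.93·0.0647 = 0.5131
Lq = ρ²(1+C_s²)/(2(1−ρ)) = 0.2632·(1+0.933)/(2·0.4869)
= 0.2632·1.9330/0.9739 = 0.52251

Final: 0.52251


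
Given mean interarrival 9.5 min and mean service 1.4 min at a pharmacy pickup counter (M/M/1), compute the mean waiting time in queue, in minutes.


λ = 60/9.5 = 6.3158 /hr
μ = 60/1.4 = 42.8571 /hr
ρ = λ/μ = 6.3158/42.8571 = 0.1474
Wq = ρ/(μ−λ) = 0.1474/(42.8571−6.3158) = 0.004033 hr
In minutes: 0.004033·60 = 0.2420 min

Final: 0.2420 min


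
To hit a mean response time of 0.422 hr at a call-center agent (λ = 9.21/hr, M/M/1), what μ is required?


W = 1/(μ−λ) ⇒ μ − λ = 1/W = 1/0.422 = 2.3697
μ = λ + 1/W = 9.21 + 2.3697 = 11.5797 per hr

Final: 11.5797 /hr


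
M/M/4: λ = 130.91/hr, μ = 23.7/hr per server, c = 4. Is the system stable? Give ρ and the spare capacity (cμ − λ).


Total capacity cμ = 4·23.7 = 94.80/hr
ρ = λ/(cμ) = 130.91/94.80 = 1.3809
Stable ⇔ ρ < 1: NO
Spare capacity = cμ − λ = 94.80 − 130.91 = -36.11/hr

Final: ρ = 1.3809; unstable; margin = -36.11/hr


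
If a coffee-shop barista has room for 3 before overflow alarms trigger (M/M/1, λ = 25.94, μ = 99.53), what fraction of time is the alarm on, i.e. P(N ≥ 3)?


ρ = 25.94/99.53 = 0.2606
P(N ≥ n) = ρ^n = 0.2606^3 = 0.017703

Final: 0.017703


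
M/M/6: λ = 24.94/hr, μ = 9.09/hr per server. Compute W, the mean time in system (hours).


a = 2.7437; ρ = 0.4573; P₀ = 0.063701
Lq = P₀·a^c·ρ/(c!(1−ρ)²) = 0.05859
Wq = Lq/λ = 0.05859/24.94 = 0.002349 hr
W = Wq + 1/μ = 0.002349 + 0.11001 = 0.11236 hr

Final: 0.11236 hr


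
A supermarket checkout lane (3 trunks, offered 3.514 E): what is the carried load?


B(3,3.514) = 0.403567 (Erlang-B)
Carried load = a(1 − B) = 3.514·(1 − 0.403567) = 3.514·0.596433 = 2.0959 E

Final: 2.0959 Erlangs


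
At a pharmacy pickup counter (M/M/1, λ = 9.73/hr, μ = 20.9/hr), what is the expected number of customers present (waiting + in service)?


ρ = λ/μ = 9.73/20.9 = 0.4656
L = ρ/(1−ρ) = 0.4656/(1 − 0.4656) = 0.4656/0.5344 = 0.8711

Final: 0.8711


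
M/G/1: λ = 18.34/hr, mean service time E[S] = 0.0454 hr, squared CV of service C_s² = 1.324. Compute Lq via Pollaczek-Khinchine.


ρ = λ·E[S] = 18.34·0.0454 = 0.8326
Lq = ρ²(1+C_s²)/(2(1−ρ)) = 0.6933·(1+1.324)/(2·0.1674)
= 0.6933·2.3240/0.3347 = 4.81343

Final: 4.81343


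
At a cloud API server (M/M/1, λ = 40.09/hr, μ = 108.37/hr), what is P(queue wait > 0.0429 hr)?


ρ = 40.09/108.37 = 0.3699
P(Wq > t) = ρ·e^{−(μ−λ)t} = 0.3699·e^{−2.9292}
= 0.3699·0.053439 = 0.019769

Final: 0.019769


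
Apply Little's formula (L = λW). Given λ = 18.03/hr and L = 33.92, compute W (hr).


W = L/λ = 33.92/18.03 = 1.8813 hr

Final: 1.8813 hr


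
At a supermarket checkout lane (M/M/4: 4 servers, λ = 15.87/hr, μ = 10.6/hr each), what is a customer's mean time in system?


a = 1.4972; ρ = 0.3743; P₀ = 0.221639
Lq = P₀·a^c·ρ/(c!(1−ρ)²) = 0.04436
Wq = Lq/λ = 0.04436/15.87 = 0.002795 hr
W = Wq + 1/μ = 0.002795 + 0.09434 = 0.09713 hr

Final: 0.09713 hr


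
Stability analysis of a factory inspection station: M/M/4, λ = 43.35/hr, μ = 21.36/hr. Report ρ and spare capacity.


Total capacity cμ = 4·21.36 = 85.44/hr
ρ = λ/(cμ) = 43.35/85.44 = 0.5074
Stable ⇔ ρ < 1: YES
Spare capacity = cμ − λ = 85.44 − 43.35 = 42.09/hr

Final: ρ = 0.5074; stable; margin = 42.09/hr


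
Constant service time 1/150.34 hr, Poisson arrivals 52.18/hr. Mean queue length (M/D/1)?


ρ = 52.18/150.34 = 0.3471
M/D/1: Lq = ρ²/(2(1−ρ)) = 0.1205/(2·0.6529) = 0.09225

Final: 0.09225


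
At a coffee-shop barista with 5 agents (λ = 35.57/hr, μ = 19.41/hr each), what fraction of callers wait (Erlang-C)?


a = λ/μ = 1.8326; ρ = a/5 = 0.3665
P₀ = 0.159256 (from M/M/c formula)
C(c,a) = [a^c/(c!(1−ρ))]·P₀ = [20.66768/(120·0.6335)]·0.159256
= 0.27188·0.159256 = 0.043298

Final: 0.043298


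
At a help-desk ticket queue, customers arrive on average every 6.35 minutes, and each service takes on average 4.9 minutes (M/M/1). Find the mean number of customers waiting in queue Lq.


λ = 60/6.35 = 9.4488 /hr
μ = 60/4.9 = 12.2449 /hr
ρ = λ/μ = 9.4488/12.2449 = 0.7717
Lq = ρ²/(1−ρ) = 0.5954/0.2283 = 2.6077

Final: 2.6077


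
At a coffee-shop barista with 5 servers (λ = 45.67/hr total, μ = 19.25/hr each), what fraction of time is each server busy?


ρ = λ/(cμ) = 45.67/(5·19.25) = 45.67/96.25 = 0.4745

Final: 0.4745


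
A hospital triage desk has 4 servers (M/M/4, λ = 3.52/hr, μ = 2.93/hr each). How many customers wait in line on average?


a = λ/μ = 1.2014; ρ = a/4 = 0.3003
P₀ = 0.299757
Lq = P₀·a^c·ρ / (c!·(1−ρ)²) = 0.299757·2.08305·0.3003/(24·0.48952)
= 0.01596

Final: 0.01596


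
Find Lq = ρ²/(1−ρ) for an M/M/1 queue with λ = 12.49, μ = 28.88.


ρ = 12.49/28.88 = 0.4325
Lq = ρ²/(1−ρ) = 0.1870/0.5675 = 0.3296

Final: 0.3296


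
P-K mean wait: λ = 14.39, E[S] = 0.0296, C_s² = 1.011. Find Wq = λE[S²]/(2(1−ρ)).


ρ = λ·E[S] = 14.39·0.0296 = 0.4259
E[S²] = E[S]²(1+C_s²) = 0.0296²·(1+1.011) = 0.001762
Wq = λ·E[S²]/(2(1−ρ)) = 14.39·0.001762/(2·0.5741) = 0.02208 hr

Final: 0.02208 hr


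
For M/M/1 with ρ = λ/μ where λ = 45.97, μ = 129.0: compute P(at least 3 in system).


ρ = 45.97/129.0 = 0.3564
P(N ≥ n) = ρ^n = 0.3564^3 = 0.045254

Final: 0.045254


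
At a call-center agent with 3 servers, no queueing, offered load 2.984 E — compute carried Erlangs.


B(3,2.984) = 0.344233 (Erlang-B)
Carried load = a(1 − B) = 2.984·(1 − 0.344233) = 2.984·0.655767 = 1.9568 E

Final: 1.9568 Erlangs


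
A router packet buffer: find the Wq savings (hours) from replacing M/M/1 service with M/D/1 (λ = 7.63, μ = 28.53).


ρ = 7.63/28.53 = 0.2674
Wq(M/M/1) = ρ/(μ−λ) = 0.2674/20.90 = 0.01280 hr
Wq(M/D/1) = ρ/(2(μ−λ)) = 0.006398 hr
Savings = 0.01280 − 0.006398 = 0.006398 hr

Final: 0.006398 hr


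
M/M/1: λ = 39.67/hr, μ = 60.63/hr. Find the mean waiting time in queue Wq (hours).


ρ = 39.67/60.63 = 0.6543
Wq = ρ/(μ−λ) = 0.6543/(60.63 − 39.67) = 0.6543/20.96 = 0.03122 hr

Final: 0.03122 hr


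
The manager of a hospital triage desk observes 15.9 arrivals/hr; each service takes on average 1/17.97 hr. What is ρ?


ρ = λ/μ = 15.9/17.97 = 0.8848

Final: 0.8848


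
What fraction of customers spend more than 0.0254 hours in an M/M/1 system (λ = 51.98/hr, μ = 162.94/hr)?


W ~ Exponential(μ−λ) for M/M/1.
μ − λ = 162.94 − 51.98 = 110.9600
P(W > t) = e^{−(μ−λ)t} = e^{−2.8184} = 0.059702

Final: 0.059702


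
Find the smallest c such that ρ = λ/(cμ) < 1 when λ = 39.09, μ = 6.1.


Stability requires cμ > λ ⇔ c > λ/μ.
λ/μ = 39.09/6.1 = 6.4082
Minimum integer c = ⌊6.4082⌋ + 1 = 7
Check: 7·6.1 = 42.70 > 39.09, while 6·6.1 = 36.60 ≤ 39.09

Final: 7 servers


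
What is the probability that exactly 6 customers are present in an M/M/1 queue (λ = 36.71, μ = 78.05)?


ρ = 36.71/78.05 = 0.4703
P_n = (1−ρ)·ρ^n = (1 − 0.4703)·0.4703^6 = 0.5297·0.010826 = 0.005734

Final: 0.005734


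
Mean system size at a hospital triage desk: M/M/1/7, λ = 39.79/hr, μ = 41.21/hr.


ρ = 39.79/41.21 = 0.9655
L = ρ[1 − (K+1)ρ^K + Kρ^(K+1)] / [(1−ρ)(1−ρ^(K+1))]
Numerator: 0.9655·(1 − 8·0.782347 + 7·0.755389) = 0.027951
Denominator: (0.03446)·(0.244611) = 0.008429
L = 0.027951/0.008429 = 3.3162

Final: 3.3162


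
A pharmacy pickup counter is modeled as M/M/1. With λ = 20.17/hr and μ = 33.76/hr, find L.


ρ = λ/μ = 20.17/33.76 = 0.5975
L = ρ/(1−ρ) = 0.5975/(1 − 0.5975) = 0.5975/0.4025 = 1.4842

Final: 1.4842


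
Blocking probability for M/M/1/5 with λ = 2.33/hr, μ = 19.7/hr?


ρ = λ/μ = 2.33/19.7 = 0.1183
P_K = (1−ρ)ρ^K/(1−ρ^(K+1)) = (0.8817·0.00002314)/(1 − 0.000002737)
= 0.00002041/0.999997 = 0.00002041

Final: 0.00002041


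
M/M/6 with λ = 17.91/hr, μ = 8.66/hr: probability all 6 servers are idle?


a = λ/μ = 17.91/8.66 = 2.0681; ρ = a/c = 0.3447
Σ_{k=0}^{5} a^k/k! (terms k=0..5) = 1.00000 + 2.06813 + 2.13858 + 1.47429 + 0.76225 + 0.31529 = 7.75854
Tail: a^6/(6!(1−ρ)) = 78.24672/(720·0.6553) = 0.16584
P₀ = 1/(7.75854 + 0.16584) = 1/7.92438 = 0.126193

Final: 0.126193


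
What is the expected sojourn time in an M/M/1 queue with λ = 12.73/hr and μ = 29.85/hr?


W = 1/(μ−λ) = 1/(29.85 − 12.73) = 1/17.12 = 0.05841 hr

Final: 0.05841 hr


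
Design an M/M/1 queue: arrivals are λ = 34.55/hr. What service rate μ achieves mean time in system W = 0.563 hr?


W = 1/(μ−λ) ⇒ μ − λ = 1/W = 1/0.563 = 1.7762
μ = λ + 1/W = 34.55 + 1.7762 = 36.3262 per hr

Final: 36.3262 /hr


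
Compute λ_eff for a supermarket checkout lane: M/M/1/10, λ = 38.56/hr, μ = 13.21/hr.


ρ = 2.9190; P_K = (1−ρ)ρ^10/(1−ρ^11) = 0.657422
λ_eff = λ(1 − P_K) = 38.56·(1 − 0.657422) = 38.56·0.342578 = 13.2098 /hr

Final: 13.2098 /hr


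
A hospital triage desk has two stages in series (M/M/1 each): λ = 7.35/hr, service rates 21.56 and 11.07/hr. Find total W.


Each node sees arrival rate λ = 7.35/hr (tandem ⇒ throughput preserved).
W₁ = 1/(μ₁−λ) = 1/(21.56−7.35) = 0.07037 hr
W₂ = 1/(μ₂−λ) = 1/(11.07−7.35) = 0.26882 hr
W_total = W₁ + W₂ = 0.07037 + 0.26882 = 0.33919 hr

Final: 0.33919 hr


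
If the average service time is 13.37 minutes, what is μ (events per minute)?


μ = 1/(service time) in consistent units.
1 minute = 1 min, so μ = 1/13.37 = 0.07479 per minute

Final: 0.07479 /min


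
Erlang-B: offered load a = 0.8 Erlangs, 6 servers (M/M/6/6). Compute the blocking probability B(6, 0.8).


B(c,a) = (a^c/c!) / Σ_{k=0}^{c} a^k/k!
a^6/6! = 0.0003641
Σ terms (k=0..6): 1.00000 + 0.80000 + 0.32000 + 0.08533 + 0.01707 + 0.002731 + 0.0003641 = 2.225495
B = 0.0003641/2.225495 = 0.0001636

Final: 0.0001636


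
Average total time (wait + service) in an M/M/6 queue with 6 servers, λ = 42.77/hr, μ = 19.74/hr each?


a = 2.1667; ρ = 0.3611; P₀ = 0.114284
Lq = P₀·a^c·ρ/(c!(1−ρ)²) = 0.01453
Wq = Lq/λ = 0.01453/42.77 = 0.0003397 hr
W = Wq + 1/μ = 0.0003397 + 0.05066 = 0.05100 hr

Final: 0.05100 hr


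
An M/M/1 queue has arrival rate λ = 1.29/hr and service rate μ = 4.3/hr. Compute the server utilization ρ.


ρ = λ/μ = 1.29/4.3 = 0.3000

Final: 0.3000


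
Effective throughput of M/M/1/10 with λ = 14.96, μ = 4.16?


ρ = 3.5962; P_K = (1−ρ)ρ^10/(1−ρ^11) = 0.721926
λ_eff = λ(1 − P_K) = 14.96·(1 − 0.721926) = 14.96·0.278074 = 4.1600 /hr

Final: 4.1600 /hr


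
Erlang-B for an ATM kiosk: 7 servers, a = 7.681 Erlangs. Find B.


B(c,a) = (a^c/c!) / Σ_{k=0}^{c} a^k/k!
a^7/7! = 312.963593
Σ terms (k=0..7): 1.00000 + 7.68100 + 29.49888 + 75.52697 + 145.03066 + 222.79610 + 285.21614 + 312.96359 = 1079.713334
B = 312.963593/1079.713334 = 0.289858

Final: 0.289858


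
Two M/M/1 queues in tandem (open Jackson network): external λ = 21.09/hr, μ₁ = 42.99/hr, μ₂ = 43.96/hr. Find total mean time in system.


Each node sees arrival rate λ = 21.09/hr (tandem ⇒ throughput preserved).
W₁ = 1/(μ₁−λ) = 1/(42.99−21.09) = 0.04566 hr
W₂ = 1/(μ₂−λ) = 1/(43.96−21.09) = 0.04373 hr
W_total = W₁ + W₂ = 0.04566 + 0.04373 = 0.08939 hr

Final: 0.08939 hr


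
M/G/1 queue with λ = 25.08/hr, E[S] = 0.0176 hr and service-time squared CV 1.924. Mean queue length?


ρ = λ·E[S] = 25.08·0.0176 = 0.4414
Lq = ρ²(1+C_s²)/(2(1−ρ)) = 0.1948·(1+1.924)/(2·0.5586)
= 0.1948·2.9240/1.1172 = 0.50996

Final: 0.50996


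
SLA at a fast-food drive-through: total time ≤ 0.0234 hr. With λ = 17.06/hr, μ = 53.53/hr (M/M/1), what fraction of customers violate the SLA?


W ~ Exponential(μ−λ) for M/M/1.
μ − λ = 53.53 − 17.06 = 36.4700
P(W > t) = e^{−(μ−λ)t} = e^{−0.8534} = 0.425965

Final: 0.425965


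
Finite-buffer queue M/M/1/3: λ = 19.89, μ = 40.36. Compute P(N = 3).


ρ = λ/μ = 19.89/40.36 = 0.4928
P_K = (1−ρ)ρ^K/(1−ρ^(K+1)) = (0.5072·0.119688)/(1 − 0.058984)
= 0.060704/0.941016 = 0.064509

Final: 0.064509


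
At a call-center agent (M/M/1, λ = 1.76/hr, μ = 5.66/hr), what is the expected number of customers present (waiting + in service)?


ρ = λ/μ = 1.76/5.66 = 0.3110
L = ρ/(1−ρ) = 0.3110/(1 − 0.3110) = 0.3110/0.6890 = 0.4513

Final: 0.4513


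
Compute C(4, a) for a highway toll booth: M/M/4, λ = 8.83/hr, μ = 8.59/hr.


a = λ/μ = 1.0279; ρ = a/4 = 0.2570
P₀ = 0.357154 (from M/M/c formula)
C(c,a) = [a^c/(c!(1−ρ))]·P₀ = [1.11653/(24·0.7430)]·0.357154
= 0.06261·0.357154 = 0.022362

Final: 0.022362


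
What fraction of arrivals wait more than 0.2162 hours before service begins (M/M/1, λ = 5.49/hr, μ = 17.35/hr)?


ρ = 5.49/17.35 = 0.3164
P(Wq > t) = ρ·e^{−(μ−λ)t} = 0.3164·e^{−2.5641}
= 0.3164·0.076986 = 0.024360

Final: 0.024360


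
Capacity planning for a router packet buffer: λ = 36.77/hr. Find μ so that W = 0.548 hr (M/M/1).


W = 1/(μ−λ) ⇒ μ − λ = 1/W = 1/0.548 = 1.8248
μ = λ + 1/W = 36.77 + 1.8248 = 38.5948 per hr

Final: 38.5948 /hr


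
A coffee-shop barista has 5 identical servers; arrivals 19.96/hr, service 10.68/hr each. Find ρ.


ρ = λ/(cμ) = 19.96/(5·10.68) = 19.96/53.40 = 0.3738

Final: 0.3738


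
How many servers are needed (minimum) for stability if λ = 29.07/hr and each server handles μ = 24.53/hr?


Stability requires cμ > λ ⇔ c > λ/μ.
λ/μ = 29.07/24.53 = 1.1851
Minimum integer c = ⌊1.1851⌋ + 1 = 2
Check: 2·24.53 = 49.06 > 29.07, while 1·24.53 = 24.53 ≤ 29.07

Final: 2 servers


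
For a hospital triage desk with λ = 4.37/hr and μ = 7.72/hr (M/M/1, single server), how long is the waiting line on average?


ρ = 4.37/7.72 = 0.5661
Lq = ρ²/(1−ρ) = 0.3204/0.4339 = 0.7384

Final: 0.7384


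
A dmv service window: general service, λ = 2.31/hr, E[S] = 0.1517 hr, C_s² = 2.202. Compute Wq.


ρ = λ·E[S] = 2.31·0.1517 = 0.3504
E[S²] = E[S]²(1+C_s²) = 0.1517²·(1+2.202) = 0.073687
Wq = λ·E[S²]/(2(1−ρ)) = 2.31·0.073687/(2·0.6496) = 0.13102 hr

Final: 0.13102 hr


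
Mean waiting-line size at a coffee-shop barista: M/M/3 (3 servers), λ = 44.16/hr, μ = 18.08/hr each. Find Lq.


a = λ/μ = 2.4425; ρ = a/3 = 0.8142
P₀ = 0.051300
Lq = P₀·a^c·ρ / (c!·(1−ρ)²) = 0.051300·14.57109·0.8142/(6·0.03454)
= 2.93690

Final: 2.93690


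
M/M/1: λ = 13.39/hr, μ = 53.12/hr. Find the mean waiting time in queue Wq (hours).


ρ = 13.39/53.12 = 0.2521
Wq = ρ/(μ−λ) = 0.2521/(53.12 − 13.39) = 0.2521/39.73 = 0.006345 hr

Final: 0.006345 hr


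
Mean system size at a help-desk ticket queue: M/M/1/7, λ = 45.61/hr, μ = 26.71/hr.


ρ = 45.61/26.71 = 1.7076
L = ρ[1 − (K+1)ρ^K + Kρ^(K+1)] / [(1−ρ)(1−ρ^(K+1))]
Numerator: 1.7076·(1 − 8·42.335363 + 7·72.291872) = 287.491906
Denominator: (-0.7076)·(-71.291872) = 50.446140
L = 287.491906/50.446140 = 5.6990

Final: 5.6990


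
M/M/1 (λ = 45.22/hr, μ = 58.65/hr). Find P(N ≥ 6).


ρ = 45.22/58.65 = 0.7710
P(N ≥ n) = ρ^n = 0.7710^6 = 0.210075

Final: 0.210075


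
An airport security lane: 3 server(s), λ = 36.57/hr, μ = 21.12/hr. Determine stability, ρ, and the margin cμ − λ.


Total capacity cμ = 3·21.12 = 63.36/hr
ρ = λ/(cμ) = 36.57/63.36 = 0.5772
Stable ⇔ ρ < 1: YES
Spare capacity = cμ − λ = 63.36 − 36.57 = 26.79/hr

Final: ρ = 0.5772; stable; margin = 26.79/hr


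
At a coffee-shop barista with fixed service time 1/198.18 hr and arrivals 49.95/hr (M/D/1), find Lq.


ρ = 49.95/198.18 = 0.2520
M/D/1: Lq = ρ²/(2(1−ρ)) = 0.06353/(2·0.7480) = 0.04247

Final: 0.04247


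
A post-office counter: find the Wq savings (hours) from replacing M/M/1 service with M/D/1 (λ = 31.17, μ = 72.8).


ρ = 31.17/72.8 = 0.4282
Wq(M/M/1) = ρ/(μ−λ) = 0.4282/41.63 = 0.01028 hr
Wq(M/D/1) = ρ/(2(μ−λ)) = 0.005142 hr
Savings = 0.01028 − 0.005142 = 0.005142 hr

Final: 0.005142 hr


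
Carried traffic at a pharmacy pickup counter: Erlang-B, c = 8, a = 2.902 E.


B(8,2.902) = 0.006872 (Erlang-B)
Carried load = a(1 − B) = 2.902·(1 − 0.006872) = 2.902·0.993128 = 2.8821 E

Final: 2.8821 Erlangs


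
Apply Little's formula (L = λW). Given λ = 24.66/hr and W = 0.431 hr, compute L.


L = λW = 24.66·0.431 = 10.6285

Final: 10.6285


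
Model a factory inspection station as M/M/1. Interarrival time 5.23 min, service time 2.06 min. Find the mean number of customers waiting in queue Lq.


λ = 60/5.23 = 11.4723 /hr
μ = 60/2.06 = 29.1262 /hr
ρ = λ/μ = 11.4723/29.1262 = 0.3939
Lq = ρ²/(1−ρ) = 0.1551/0.6061 = 0.2560

Final: 0.2560


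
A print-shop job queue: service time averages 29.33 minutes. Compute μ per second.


μ = 1/(service time) in consistent units.
1 second = 0.0166667 min, so μ = 0.0166667/29.33 = 0.0005682 per second

Final: 0.0005682 /sec


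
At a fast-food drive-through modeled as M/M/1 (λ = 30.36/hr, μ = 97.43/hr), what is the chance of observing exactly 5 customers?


ρ = 30.36/97.43 = 0.3116
P_n = (1−ρ)·ρ^n = (1 − 0.3116)·0.3116^5 = 0.6884·0.002938 = 0.002022

Final: 0.002022


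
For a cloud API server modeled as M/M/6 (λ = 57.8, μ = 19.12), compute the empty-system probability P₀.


a = λ/μ = 57.8/19.12 = 3.0230; ρ = a/c = 0.5038
Σ_{k=0}^{5} a^k/k! (terms k=0..5) = 1.00000 + 3.02301 + 4.56930 + 4.60435 + 3.47975 + 2.10387 = 18.78029
Tail: a^6/(6!(1−ρ)) = 763.20236/(720·0.4962) = 2.13639
P₀ = 1/(18.78029 + 2.13639) = 1/20.91668 = 0.047809

Final: 0.047809


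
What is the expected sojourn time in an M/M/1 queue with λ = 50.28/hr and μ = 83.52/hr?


W = 1/(μ−λ) = 1/(83.52 − 50.28) = 1/33.24 = 0.03008 hr

Final: 0.03008 hr


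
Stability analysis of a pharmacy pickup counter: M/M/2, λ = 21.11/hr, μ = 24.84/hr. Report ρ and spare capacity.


Total capacity cμ = 2·24.84 = 49.68/hr
ρ = λ/(cμ) = 21.11/49.68 = 0.4249
Stable ⇔ ρ < 1: YES
Spare capacity = cμ − λ = 49.68 − 21.11 = 28.57/hr

Final: ρ = 0.4249; stable; margin = 28.57/hr


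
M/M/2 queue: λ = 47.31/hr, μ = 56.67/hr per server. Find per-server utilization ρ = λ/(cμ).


ρ = λ/(cμ) = 47.31/(2·56.67) = 47.31/113.34 = 0.4174

Final: 0.4174


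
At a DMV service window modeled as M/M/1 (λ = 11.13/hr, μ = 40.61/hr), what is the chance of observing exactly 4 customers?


ρ = 11.13/40.61 = 0.2741
P_n = (1−ρ)·ρ^n = (1 − 0.2741)·0.2741^4 = 0.7259·0.005642 = 0.004096

Final: 0.004096


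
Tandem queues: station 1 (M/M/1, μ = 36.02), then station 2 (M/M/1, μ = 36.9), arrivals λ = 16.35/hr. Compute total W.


Each node sees arrival rate λ = 16.35/hr (tandem ⇒ throughput preserved).
W₁ = 1/(μ₁−λ) = 1/(36.02−16.35) = 0.05084 hr
W₂ = 1/(μ₂−λ) = 1/(36.9−16.35) = 0.04866 hr
W_total = W₁ + W₂ = 0.05084 + 0.04866 = 0.09950 hr

Final: 0.09950 hr


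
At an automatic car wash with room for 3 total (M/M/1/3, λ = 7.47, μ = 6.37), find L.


ρ = 7.47/6.37 = 1.1727
L = ρ[1 − (K+1)ρ^K + Kρ^(K+1)] / [(1−ρ)(1−ρ^(K+1))]
Numerator: 1.1727·(1 − 4·1.612663 + 3·1.891144) = 0.261254
Denominator: (-0.1727)·(-0.891144) = 0.153887
L = 0.261254/0.153887 = 1.6977

Final: 1.6977


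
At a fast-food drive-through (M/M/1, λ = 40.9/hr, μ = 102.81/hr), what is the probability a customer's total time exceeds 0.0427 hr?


W ~ Exponential(μ−λ) for M/M/1.
μ − λ = 102.81 − 40.9 = 61.9100
P(W > t) = e^{−(μ−λ)t} = e^{−2.6436} = 0.071108

Final: 0.071108


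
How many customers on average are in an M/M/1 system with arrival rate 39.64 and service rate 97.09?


ρ = λ/μ = 39.64/97.09 = 0.4083
L = ρ/(1−ρ) = 0.4083/(1 − 0.4083) = 0.4083/0.5917 = 0.6900

Final: 0.6900


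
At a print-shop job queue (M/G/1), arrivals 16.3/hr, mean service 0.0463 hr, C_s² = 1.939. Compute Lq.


ρ = λ·E[S] = 16.3·0.0463 = 0.7547
Lq = ρ²(1+C_s²)/(2(1−ρ)) = 0.5696·(1+1.939)/(2·0.2453)
= 0.5696·2.9390/0.4906 = 3.41186

Final: 3.41186


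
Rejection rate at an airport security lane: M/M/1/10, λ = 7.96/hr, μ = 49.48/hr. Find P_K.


ρ = λ/μ = 7.96/49.48 = 0.1609
P_K = (1−ρ)ρ^K/(1−ρ^(K+1)) = (0.8391·0.00000001161)/(1 − 0.000000001868)
= 0.000000009742/1.000000 = 0.000000009742

Final: 0.000000009742


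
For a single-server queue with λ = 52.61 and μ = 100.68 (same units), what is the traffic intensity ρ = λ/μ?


ρ = λ/μ = 52.61/100.68 = 0.5225

Final: 0.5225


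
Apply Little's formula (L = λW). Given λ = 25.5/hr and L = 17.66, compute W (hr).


W = L/λ = 17.66/25.5 = 0.6925 hr

Final: 0.6925 hr


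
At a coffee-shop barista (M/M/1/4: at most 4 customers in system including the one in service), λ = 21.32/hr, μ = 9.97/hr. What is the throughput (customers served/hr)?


ρ = 2.1384; P_K = (1−ρ)ρ^4/(1−ρ^5) = 0.544542
λ_eff = λ(1 − P_K) = 21.32·(1 − 0.544542) = 21.32·0.455458 = 9.7104 /hr

Final: 9.7104 /hr


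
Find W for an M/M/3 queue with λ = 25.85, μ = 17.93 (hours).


a = 1.4417; ρ = 0.4806; P₀ = 0.225097
Lq = P₀·a^c·ρ/(c!(1−ρ)²) = 0.20025
Wq = Lq/λ = 0.20025/25.85 = 0.007747 hr
W = Wq + 1/μ = 0.007747 + 0.05577 = 0.06352 hr

Final: 0.06352 hr


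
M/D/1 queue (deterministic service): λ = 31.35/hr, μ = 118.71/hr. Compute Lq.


ρ = 31.35/118.71 = 0.2641
M/D/1: Lq = ρ²/(2(1−ρ)) = 0.06974/(2·0.7359) = 0.04739

Final: 0.04739


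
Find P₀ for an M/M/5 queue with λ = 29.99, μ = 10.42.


a = λ/μ = 29.99/10.42 = 2.8781; ρ = a/c = 0.5756
Σ_{k=0}^{4} a^k/k! (terms k=0..4) = 1.00000 + 2.87812 + 4.14178 + 3.97352 + 2.85906 = 14.85248
Tail: a^5/(5!(1−ρ)) = 197.48937/(120·0.4244) = 3.87803
P₀ = 1/(14.85248 + 3.87803) = 1/18.73052 = 0.053389

Final: 0.053389


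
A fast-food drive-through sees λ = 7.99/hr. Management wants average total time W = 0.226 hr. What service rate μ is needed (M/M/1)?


W = 1/(μ−λ) ⇒ μ − λ = 1/W = 1/0.226 = 4.4248
μ = λ + 1/W = 7.99 + 4.4248 = 12.4148 per hr

Final: 12.4148 /hr


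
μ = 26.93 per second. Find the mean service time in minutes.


Mean service time = 1/μ = 1/26.93 second = 0.03713 second
In minutes: 0.03713 × 0.0166667 = 0.0006189 min

Final: 0.0006189 min


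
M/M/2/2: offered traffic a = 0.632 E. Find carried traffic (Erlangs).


B(2,0.632) = 0.109030 (Erlang-B)
Carried load = a(1 − B) = 0.632·(1 − 0.109030) = 0.632·0.890970 = 0.5631 E

Final: 0.5631 Erlangs


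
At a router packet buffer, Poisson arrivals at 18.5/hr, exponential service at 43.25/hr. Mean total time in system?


W = 1/(μ−λ) = 1/(43.25 − 18.5) = 1/24.75 = 0.04040 hr

Final: 0.04040 hr


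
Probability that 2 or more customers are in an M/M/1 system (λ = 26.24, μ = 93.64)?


ρ = 26.24/93.64 = 0.2802
P(N ≥ n) = ρ^n = 0.2802^2 = 0.078524

Final: 0.078524


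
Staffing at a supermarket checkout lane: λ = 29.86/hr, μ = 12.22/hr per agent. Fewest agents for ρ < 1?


Stability requires cμ > λ ⇔ c > λ/μ.
λ/μ = 29.86/12.22 = 2.4435
Minimum integer c = ⌊2.4435⌋ + 1 = 3
Check: 3·12.22 = 36.66 > 29.86, while 2·12.22 = 24.44 ≤ 29.86

Final: 3 servers


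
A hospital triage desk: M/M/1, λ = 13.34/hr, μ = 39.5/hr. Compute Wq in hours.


ρ = 13.34/39.5 = 0.3377
Wq = ρ/(μ−λ) = 0.3377/(39.5 − 13.34) = 0.3377/26.16 = 0.01291 hr

Final: 0.01291 hr


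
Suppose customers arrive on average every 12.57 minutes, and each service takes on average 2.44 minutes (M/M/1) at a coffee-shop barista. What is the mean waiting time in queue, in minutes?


λ = 60/12.57 = 4.7733 /hr
μ = 60/2.44 = 24.5902 /hr
ρ = λ/μ = 4.7733/24.5902 = 0.1941
Wq = ρ/(μ−λ) = 0.1941/(24.5902−4.7733) = 0.009795 hr
In minutes: 0.009795·60 = 0.5877 min

Final: 0.5877 min


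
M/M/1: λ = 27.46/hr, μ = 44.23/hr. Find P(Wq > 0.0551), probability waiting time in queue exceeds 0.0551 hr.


ρ = 27.46/44.23 = 0.6208
P(Wq > t) = ρ·e^{−(μ−λ)t} = 0.6208·e^{−0.9240}
= 0.6208·0.396917 = 0.246424

Final: 0.246424


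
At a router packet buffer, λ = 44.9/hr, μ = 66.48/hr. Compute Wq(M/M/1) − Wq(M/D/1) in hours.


ρ = 44.9/66.48 = 0.6754
Wq(M/M/1) = ρ/(μ−λ) = 0.6754/21.58 = 0.03130 hr
Wq(M/D/1) = ρ/(2(μ−λ)) = 0.01565 hr
Savings = 0.03130 − 0.01565 = 0.01565 hr

Final: 0.01565 hr


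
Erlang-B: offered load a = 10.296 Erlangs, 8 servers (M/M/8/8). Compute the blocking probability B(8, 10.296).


B(c,a) = (a^c/c!) / Σ_{k=0}^{c} a^k/k!
a^8/8! = 3132.043230
Σ terms (k=0..8): 1.00000 + 10.29600 + 53.00381 + 181.90907 + 468.23394 + 964.18734 + 1654.54547 + 2433.60002 + 3132.04323 = 8898.818881
B = 3132.043230/8898.818881 = 0.351962

Final: 0.351962


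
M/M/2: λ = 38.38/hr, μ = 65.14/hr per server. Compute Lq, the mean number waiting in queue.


a = λ/μ = 0.5892; ρ = a/2 = 0.2946
P₀ = 0.544883
Lq = P₀·a^c·ρ / (c!·(1−ρ)²) = 0.544883·0.34715·0.2946/(2·0.49759)
= 0.05599

Final: 0.05599


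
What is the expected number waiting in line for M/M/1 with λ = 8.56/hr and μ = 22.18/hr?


ρ = 8.56/22.18 = 0.3859
Lq = ρ²/(1−ρ) = 0.1489/0.6141 = 0.2426

Final: 0.2426


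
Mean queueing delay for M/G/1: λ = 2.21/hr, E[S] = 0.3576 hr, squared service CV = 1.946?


ρ = λ·E[S] = 2.21·0.3576 = 0.7903
E[S²] = E[S]²(1+C_s²) = 0.3576²·(1+1.946) = 0.376728
Wq = λ·E[S²]/(2(1−ρ)) = 2.21·0.376728/(2·0.2097) = 1.98510 hr

Final: 1.98510 hr


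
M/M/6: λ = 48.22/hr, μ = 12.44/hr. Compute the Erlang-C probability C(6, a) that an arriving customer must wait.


a = λ/μ = 3.8762; ρ = a/6 = 0.6460
P₀ = 0.019193 (from M/M/c formula)
C(c,a) = [a^c/(c!(1−ρ))]·P₀ = [3391.88371/(720·0.3540)]·0.019193
= 13.30906·0.019193 = 0.255439

Final: 0.255439


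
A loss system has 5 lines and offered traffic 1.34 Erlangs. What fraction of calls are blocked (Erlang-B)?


B(c,a) = (a^c/c!) / Σ_{k=0}^{c} a^k/k!
a^5/5! = 0.036003
Σ terms (k=0..5): 1.00000 + 1.34000 + 0.89780 + 0.40102 + 0.13434 + 0.03600 = 3.809161
B = 0.036003/3.809161 = 0.009452

Final: 0.009452


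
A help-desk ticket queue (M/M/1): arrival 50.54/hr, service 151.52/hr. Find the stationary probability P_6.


ρ = 50.54/151.52 = 0.3336
P_n = (1−ρ)·ρ^n = (1 − 0.3336)·0.3336^6 = 0.6664·0.001377 = 0.0009178

Final: 0.0009178


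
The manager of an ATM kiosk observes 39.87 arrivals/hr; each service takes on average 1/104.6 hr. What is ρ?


ρ = λ/μ = 39.87/104.6 = 0.3812

Final: 0.3812
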